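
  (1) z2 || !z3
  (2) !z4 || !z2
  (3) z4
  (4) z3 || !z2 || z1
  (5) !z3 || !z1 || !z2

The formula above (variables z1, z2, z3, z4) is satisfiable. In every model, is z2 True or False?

Suppose z2 = true.
The clause (!z4) is unit, so z4 = false.
That conflicts with the unit clause (z4).
So every satisfying assignment has z2 = False.

False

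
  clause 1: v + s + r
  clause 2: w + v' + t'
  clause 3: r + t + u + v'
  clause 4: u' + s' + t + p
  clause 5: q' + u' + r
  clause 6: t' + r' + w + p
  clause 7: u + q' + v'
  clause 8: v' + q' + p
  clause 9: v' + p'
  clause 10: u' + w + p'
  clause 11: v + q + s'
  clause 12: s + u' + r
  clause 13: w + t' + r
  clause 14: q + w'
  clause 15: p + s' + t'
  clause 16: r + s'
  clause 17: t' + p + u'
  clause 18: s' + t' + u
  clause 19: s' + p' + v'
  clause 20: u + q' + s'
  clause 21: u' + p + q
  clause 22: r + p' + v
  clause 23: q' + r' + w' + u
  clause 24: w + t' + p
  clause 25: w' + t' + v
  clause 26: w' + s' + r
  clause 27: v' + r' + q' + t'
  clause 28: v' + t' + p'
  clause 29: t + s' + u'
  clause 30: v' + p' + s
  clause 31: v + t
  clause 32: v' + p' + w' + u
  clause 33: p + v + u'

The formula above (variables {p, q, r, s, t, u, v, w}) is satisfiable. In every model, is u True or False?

Suppose u = 1.
Branch on q: set q = 0.
(w') alone gives w = 0.
(p') alone gives p = 0.
Now (p) is unsatisfied and unit — conflict.
Backtrack on q: now try q = 1.
(r) alone gives r = 1.
Branch on v: set v = 0.
(t) alone gives t = 1.
(p) alone gives p = 1.
(w) alone gives w = 1.
Now (w') is unsatisfied and unit — conflict.
Backtrack on v: now try v = 1.
(p) alone gives p = 1.
Now (p') is unsatisfied and unit — conflict.
Both values of v lead to a conflict.
Both values of q lead to a conflict.
So every satisfying assignment has u = False.

False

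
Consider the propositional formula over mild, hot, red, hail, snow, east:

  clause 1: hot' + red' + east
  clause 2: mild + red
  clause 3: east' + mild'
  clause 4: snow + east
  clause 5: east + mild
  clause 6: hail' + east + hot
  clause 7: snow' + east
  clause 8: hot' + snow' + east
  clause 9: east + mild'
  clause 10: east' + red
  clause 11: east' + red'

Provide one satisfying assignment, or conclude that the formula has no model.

Suppose mild = 1.
Unit clause (east') forces east = 0.
That conflicts with the unit clause (east).
That branch fails; take mild = 0 instead.
Unit clause (red) forces red = 1.
Unit clause (east) forces east = 1.
That conflicts with the unit clause (east').
Both values of mild lead to a conflict.

UNSATISFIABLE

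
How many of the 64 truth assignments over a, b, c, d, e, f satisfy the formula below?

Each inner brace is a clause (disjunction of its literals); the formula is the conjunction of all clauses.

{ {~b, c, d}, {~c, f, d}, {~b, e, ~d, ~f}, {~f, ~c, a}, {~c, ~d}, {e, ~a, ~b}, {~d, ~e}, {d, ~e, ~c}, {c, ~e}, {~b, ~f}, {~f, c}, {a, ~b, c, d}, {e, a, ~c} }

There are 2^6 = 64 truth assignments over (a, b, c, d, e, f).
Split on c. With c = 1, the clauses containing c are satisfied and ~c drops from the rest; 1 of the 2^5 = 32 assignments to the other variables satisfy what remains.
With c = 0, by the same count on the reduced clause set, 5 assignments work.
(One model: a=F, b=F, c=F, d=F, e=F, f=F.)
Total: 1 + 5 = 6.

6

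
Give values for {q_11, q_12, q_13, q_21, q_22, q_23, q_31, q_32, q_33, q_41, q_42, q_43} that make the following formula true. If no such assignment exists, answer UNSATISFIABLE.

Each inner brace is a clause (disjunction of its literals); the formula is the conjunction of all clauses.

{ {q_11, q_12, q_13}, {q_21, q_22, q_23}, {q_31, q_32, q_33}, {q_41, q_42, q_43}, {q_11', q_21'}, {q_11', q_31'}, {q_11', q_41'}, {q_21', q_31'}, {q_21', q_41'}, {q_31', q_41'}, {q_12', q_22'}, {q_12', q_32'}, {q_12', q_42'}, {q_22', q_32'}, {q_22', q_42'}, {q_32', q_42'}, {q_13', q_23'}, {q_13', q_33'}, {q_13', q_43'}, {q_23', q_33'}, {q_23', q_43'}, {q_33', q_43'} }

UNSATISFIABLE

Try q_11 = 0.
Try q_12 = 1.
Unit clause (q_22') forces q_22 = 0.
Unit clause (q_32') forces q_32 = 0.
Unit clause (q_42') forces q_42 = 0.
Try q_21 = 1.
Unit clause (q_31') forces q_31 = 0.
Unit clause (q_33) forces q_33 = 1.
Unit clause (q_41') forces q_41 = 0.
Unit clause (q_43) forces q_43 = 1.
That conflicts with the unit clause (q_43').
That branch fails; take q_21 = 0 instead.
Unit clause (q_23) forces q_23 = 1.
Unit clause (q_13') forces q_13 = 0.
Unit clause (q_33') forces q_33 = 0.
Unit clause (q_31) forces q_31 = 1.
Unit clause (q_41') forces q_41 = 0.
Unit clause (q_43) forces q_43 = 1.
That conflicts with the unit clause (q_43').
Both values of q_21 lead to a conflict.
That branch fails; take q_12 = 0 instead.
Unit clause (q_13) forces q_13 = 1.
Unit clause (q_23') forces q_23 = 0.
Unit clause (q_33') forces q_33 = 0.
Unit clause (q_43') forces q_43 = 0.
Try q_21 = 1.
Unit clause (q_31') forces q_31 = 0.
Unit clause (q_32) forces q_32 = 1.
Unit clause (q_41') forces q_41 = 0.
Unit clause (q_42) forces q_42 = 1.
That conflicts with the unit clause (q_42').
That branch fails; take q_21 = 0 instead.
Unit clause (q_22) forces q_22 = 1.
Unit clause (q_32') forces q_32 = 0.
Unit clause (q_31) forces q_31 = 1.
Unit clause (q_41') forces q_41 = 0.
Unit clause (q_42) forces q_42 = 1.
That conflicts with the unit clause (q_42').
Both values of q_21 lead to a conflict.
Both values of q_12 lead to a conflict.
That branch fails; take q_11 = 1 instead.
Unit clause (q_21') forces q_21 = 0.
Unit clause (q_31') forces q_31 = 0.
Unit clause (q_41') forces q_41 = 0.
Try q_22 = 1.
Unit clause (q_12') forces q_12 = 0.
Unit clause (q_32') forces q_32 = 0.
Unit clause (q_33) forces q_33 = 1.
Unit clause (q_42') forces q_42 = 0.
Unit clause (q_43) forces q_43 = 1.
That conflicts with the unit clause (q_43').
That branch fails; take q_22 = 0 instead.
Unit clause (q_23) forces q_23 = 1.
Unit clause (q_13') forces q_13 = 0.
Unit clause (q_33') forces q_33 = 0.
Unit clause (q_32) forces q_32 = 1.
Unit clause (q_12') forces q_12 = 0.
Unit clause (q_42') forces q_42 = 0.
Unit clause (q_43) forces q_43 = 1.
That conflicts with the unit clause (q_43').
Both values of q_22 lead to a conflict.
Both values of q_11 lead to a conflict.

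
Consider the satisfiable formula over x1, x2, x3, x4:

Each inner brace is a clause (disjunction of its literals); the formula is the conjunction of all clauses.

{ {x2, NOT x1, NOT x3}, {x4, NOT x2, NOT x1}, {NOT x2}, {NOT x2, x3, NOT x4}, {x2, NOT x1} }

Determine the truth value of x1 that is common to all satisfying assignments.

False

Suppose x1 = true.
(NOT x2) alone gives x2 = false.
That conflicts with the unit clause (x2).
So every satisfying assignment has x1 = False.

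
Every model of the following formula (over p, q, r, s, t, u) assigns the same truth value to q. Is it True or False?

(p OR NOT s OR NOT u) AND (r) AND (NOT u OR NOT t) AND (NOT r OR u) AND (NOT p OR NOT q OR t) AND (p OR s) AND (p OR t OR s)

Suppose q = true.
From the singleton clause (r), r = true.
From the singleton clause (u), u = true.
From the singleton clause (NOT t), t = false.
From the singleton clause (NOT p), p = false.
From the singleton clause (NOT s), s = false.
That conflicts with the unit clause (s).
So every satisfying assignment has q = False.

False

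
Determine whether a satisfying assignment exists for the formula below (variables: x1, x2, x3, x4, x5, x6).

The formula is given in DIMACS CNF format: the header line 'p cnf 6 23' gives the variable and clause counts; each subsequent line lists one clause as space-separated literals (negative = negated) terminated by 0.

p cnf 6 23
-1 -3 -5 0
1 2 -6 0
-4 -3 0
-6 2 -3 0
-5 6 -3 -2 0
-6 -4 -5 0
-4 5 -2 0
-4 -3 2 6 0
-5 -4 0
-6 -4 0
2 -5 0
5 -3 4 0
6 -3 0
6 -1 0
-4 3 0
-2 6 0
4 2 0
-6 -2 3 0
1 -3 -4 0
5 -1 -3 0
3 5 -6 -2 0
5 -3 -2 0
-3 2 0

Yes, satisfiable

Branch on x4: set x4 = False.
From the singleton clause (x2), x2 = True.
From the singleton clause (x6), x6 = True.
From the singleton clause (x3), x3 = True.
From the singleton clause (x5), x5 = True.
From the singleton clause (¬x1), x1 = False.
Every clause now holds.
A satisfying assignment: x1 ↦ False, x2 ↦ True, x3 ↦ True, x4 ↦ False, x5 ↦ True, x6 ↦ True.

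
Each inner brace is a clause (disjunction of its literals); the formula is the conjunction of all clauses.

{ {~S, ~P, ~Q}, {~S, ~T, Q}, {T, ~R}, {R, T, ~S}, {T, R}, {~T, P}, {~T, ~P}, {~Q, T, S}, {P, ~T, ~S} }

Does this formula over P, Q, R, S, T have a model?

No, unsatisfiable

Case T = 1:
From the singleton clause (P), P = 1.
That conflicts with the unit clause (~P).
So T must be the other value — set T = 0.
From the singleton clause (~R), R = 0.
That conflicts with the unit clause (R).
Both values of T lead to a conflict.
No assignment satisfies every clause.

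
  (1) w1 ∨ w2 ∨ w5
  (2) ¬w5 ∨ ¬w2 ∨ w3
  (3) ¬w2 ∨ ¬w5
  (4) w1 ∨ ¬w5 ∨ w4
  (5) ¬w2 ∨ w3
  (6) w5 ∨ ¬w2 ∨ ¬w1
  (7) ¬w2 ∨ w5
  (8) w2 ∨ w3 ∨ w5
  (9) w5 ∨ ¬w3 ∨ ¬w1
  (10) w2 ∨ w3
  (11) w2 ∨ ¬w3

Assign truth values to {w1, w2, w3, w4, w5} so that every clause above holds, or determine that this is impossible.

Suppose w2 = False.
The clause (w3) is unit, so w3 = True.
Now (¬w3) is unsatisfied and unit — conflict.
That branch fails; take w2 = True instead.
The clause (¬w5) is unit, so w5 = False.
Now (w5) is unsatisfied and unit — conflict.
Neither w2 = True nor w2 = False works.

UNSATISFIABLE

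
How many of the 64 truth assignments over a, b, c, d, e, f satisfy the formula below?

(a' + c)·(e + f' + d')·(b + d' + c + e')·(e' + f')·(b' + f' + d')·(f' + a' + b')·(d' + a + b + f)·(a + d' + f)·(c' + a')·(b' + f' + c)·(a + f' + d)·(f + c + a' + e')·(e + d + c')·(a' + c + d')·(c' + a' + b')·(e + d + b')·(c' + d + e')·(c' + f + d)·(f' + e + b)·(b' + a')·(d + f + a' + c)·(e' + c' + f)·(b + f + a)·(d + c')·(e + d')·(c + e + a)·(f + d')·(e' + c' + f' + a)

1

There are 2^6 = 64 truth assignments over (a, b, c, d, e, f).
Split on b. With b = 1, the clauses containing b are satisfied and b' drops from the rest; 1 of the 2^5 = 32 assignments to the other variables satisfy what remains.
With b = 0, by the same count on the reduced clause set, 0 assignments work.
Total: 1 + 0 = 1.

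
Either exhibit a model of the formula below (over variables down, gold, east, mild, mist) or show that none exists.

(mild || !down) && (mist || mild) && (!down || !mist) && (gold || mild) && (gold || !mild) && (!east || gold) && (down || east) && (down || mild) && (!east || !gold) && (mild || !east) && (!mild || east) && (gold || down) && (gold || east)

Branch on mild: set mild = true.
From the singleton clause (gold), gold = true.
From the singleton clause (!east), east = false.
Now (east) is unsatisfied and unit — conflict.
That branch fails; take mild = false instead.
From the singleton clause (!down), down = false.
Now (down) is unsatisfied and unit — conflict.
Either choice for mild ends in contradiction.

UNSATISFIABLE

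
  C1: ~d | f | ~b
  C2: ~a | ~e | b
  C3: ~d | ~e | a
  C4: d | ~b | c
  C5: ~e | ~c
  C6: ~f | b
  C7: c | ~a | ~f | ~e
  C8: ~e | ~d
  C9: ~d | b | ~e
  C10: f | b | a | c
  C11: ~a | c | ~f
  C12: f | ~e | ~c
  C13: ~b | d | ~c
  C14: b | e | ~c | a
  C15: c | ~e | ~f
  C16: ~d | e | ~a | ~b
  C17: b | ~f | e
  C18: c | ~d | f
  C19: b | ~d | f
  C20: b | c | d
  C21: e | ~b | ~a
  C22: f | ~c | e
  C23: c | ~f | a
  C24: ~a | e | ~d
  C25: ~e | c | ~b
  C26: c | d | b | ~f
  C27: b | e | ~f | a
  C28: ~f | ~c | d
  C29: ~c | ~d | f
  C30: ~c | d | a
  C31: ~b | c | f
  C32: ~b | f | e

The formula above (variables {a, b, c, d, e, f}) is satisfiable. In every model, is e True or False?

Suppose e = 1.
The clause (~c) is unit, so c = 0.
The clause (~d) is unit, so d = 0.
The clause (~b) is unit, so b = 0.
Now (b) is unsatisfied and unit — conflict.
So every satisfying assignment has e = False.

False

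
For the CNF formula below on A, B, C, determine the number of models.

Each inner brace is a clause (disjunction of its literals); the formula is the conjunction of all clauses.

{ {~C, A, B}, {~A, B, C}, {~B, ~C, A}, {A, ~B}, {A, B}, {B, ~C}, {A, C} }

There are 2^3 = 8 truth assignments over (A, B, C).
Check each against the 7 clauses (columns in the order A, B, C):
  F F F  ✗ fails (A | B)
  F F T  ✗ fails (~C | A | B)
  F T F  ✗ fails (A | ~B)
  F T T  ✗ fails (~B | ~C | A)
  T F F  ✗ fails (~A | B | C)
  T F T  ✗ fails (B | ~C)
  T T F  ✓ satisfies all
  T T T  ✓ satisfies all
2 of the 8 rows are models.

2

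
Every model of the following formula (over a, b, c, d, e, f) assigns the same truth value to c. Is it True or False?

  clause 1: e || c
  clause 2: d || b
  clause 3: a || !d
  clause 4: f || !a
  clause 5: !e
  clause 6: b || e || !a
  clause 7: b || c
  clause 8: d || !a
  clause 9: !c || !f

True

Suppose c = false.
(e) alone gives e = true.
Now (!e) is unsatisfied and unit — conflict.
So every satisfying assignment has c = True.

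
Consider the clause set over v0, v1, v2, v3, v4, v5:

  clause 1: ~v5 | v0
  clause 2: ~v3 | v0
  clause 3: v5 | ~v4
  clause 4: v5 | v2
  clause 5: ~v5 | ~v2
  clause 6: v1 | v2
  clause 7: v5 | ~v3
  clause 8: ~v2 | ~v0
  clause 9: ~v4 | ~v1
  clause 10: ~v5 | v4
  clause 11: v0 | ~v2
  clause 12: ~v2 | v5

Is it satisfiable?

No, unsatisfiable

Branch on v5: set v5 = 0.
The clause (~v4) is unit, so v4 = 0.
The clause (v2) is unit, so v2 = 1.
That conflicts with the unit clause (~v2).
Undo v5 and try v5 = 1.
The clause (v0) is unit, so v0 = 1.
The clause (~v2) is unit, so v2 = 0.
The clause (v1) is unit, so v1 = 1.
The clause (~v4) is unit, so v4 = 0.
That conflicts with the unit clause (v4).
Either choice for v5 ends in contradiction.
No assignment satisfies every clause.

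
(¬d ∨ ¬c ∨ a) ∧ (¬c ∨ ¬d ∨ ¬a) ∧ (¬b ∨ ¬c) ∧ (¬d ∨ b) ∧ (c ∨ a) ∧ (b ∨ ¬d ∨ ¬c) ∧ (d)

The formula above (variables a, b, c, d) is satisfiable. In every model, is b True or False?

True

Suppose b = False.
Unit clause (¬d) forces d = False.
That conflicts with the unit clause (d).
So every satisfying assignment has b = True.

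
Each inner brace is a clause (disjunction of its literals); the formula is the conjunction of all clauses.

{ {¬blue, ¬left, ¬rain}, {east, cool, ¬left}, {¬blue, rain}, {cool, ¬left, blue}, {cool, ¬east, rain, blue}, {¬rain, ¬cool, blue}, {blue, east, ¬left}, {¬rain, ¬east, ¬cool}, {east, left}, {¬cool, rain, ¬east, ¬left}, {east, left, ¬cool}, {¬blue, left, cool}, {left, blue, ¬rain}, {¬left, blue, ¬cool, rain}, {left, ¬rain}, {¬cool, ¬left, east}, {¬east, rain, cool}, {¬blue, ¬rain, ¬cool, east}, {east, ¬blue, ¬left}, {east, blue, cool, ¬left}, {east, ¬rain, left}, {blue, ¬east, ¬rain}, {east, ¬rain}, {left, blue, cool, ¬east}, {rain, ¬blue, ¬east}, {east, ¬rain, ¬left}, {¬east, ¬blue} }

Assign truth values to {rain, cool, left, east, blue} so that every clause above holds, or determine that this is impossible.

rain=False,  cool=True,  left=False,  east=True,  blue=False

Suppose blue = False.
Suppose cool = True.
From the singleton clause (¬rain), rain = False.
From the singleton clause (¬left), left = False.
From the singleton clause (east), east = True.
This assignment satisfies each clause.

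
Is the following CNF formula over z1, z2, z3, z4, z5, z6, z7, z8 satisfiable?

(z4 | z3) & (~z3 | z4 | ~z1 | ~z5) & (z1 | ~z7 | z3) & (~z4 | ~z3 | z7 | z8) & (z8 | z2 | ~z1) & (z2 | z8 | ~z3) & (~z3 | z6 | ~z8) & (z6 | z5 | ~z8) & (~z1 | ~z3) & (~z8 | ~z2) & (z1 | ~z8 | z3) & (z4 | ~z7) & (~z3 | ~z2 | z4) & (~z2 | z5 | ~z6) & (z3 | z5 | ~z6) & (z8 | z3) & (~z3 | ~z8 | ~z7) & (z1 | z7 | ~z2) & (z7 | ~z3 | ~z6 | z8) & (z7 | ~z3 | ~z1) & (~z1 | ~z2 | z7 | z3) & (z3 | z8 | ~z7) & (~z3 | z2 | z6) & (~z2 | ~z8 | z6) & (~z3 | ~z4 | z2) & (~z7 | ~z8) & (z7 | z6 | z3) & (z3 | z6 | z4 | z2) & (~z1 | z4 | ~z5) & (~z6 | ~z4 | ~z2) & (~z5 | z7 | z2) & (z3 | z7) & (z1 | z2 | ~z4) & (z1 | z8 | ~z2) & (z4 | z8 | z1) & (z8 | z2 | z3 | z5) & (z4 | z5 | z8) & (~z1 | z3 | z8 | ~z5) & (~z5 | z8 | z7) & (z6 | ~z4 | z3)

Case z4 = 0:
From the singleton clause (z3), z3 = 1.
From the singleton clause (~z1), z1 = 0.
From the singleton clause (~z7), z7 = 0.
From the singleton clause (~z2), z2 = 0.
From the singleton clause (z8), z8 = 1.
From the singleton clause (z6), z6 = 1.
From the singleton clause (~z5), z5 = 0.
All clauses are satisfied.
A satisfying assignment: z1: 0, z2: 0, z3: 1, z4: 0, z5: 0, z6: 1, z7: 0, z8: 1.

Yes, satisfiable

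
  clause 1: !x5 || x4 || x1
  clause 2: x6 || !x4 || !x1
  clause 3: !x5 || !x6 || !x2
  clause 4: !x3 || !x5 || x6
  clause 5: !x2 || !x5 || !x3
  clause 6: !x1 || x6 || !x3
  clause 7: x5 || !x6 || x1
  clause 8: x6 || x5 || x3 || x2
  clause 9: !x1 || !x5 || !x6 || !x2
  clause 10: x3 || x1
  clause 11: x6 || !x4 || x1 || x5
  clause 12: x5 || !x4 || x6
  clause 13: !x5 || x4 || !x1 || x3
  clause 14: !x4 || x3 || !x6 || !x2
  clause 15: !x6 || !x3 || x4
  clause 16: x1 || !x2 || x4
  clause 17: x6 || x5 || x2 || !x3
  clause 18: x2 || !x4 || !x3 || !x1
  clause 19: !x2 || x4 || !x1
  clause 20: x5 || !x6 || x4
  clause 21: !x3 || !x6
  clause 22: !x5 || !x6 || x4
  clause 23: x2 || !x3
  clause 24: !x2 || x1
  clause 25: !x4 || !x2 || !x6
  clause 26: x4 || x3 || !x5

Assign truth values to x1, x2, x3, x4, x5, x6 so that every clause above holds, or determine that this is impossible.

Suppose x3 = false.
Unit clause (x1) forces x1 = true.
Suppose x6 = true.
Suppose x5 = false.
Unit clause (x4) forces x4 = true.
Unit clause (!x2) forces x2 = false.
All clauses are satisfied.

x1=true,  x2=false,  x3=false,  x4=true,  x5=false,  x6=true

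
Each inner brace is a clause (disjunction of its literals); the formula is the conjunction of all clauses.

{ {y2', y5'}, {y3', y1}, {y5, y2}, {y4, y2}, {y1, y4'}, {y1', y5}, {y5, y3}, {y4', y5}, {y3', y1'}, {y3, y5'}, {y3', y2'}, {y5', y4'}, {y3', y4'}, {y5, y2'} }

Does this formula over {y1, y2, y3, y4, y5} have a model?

No

Case y2 = 0:
From the singleton clause (y5), y5 = 1.
From the singleton clause (y4), y4 = 1.
Now (y4') is unsatisfied and unit — conflict.
So y2 must be the other value — set y2 = 1.
From the singleton clause (y5'), y5 = 0.
Now (y5) is unsatisfied and unit — conflict.
Neither y2 = 1 nor y2 = 0 works.
No assignment satisfies every clause.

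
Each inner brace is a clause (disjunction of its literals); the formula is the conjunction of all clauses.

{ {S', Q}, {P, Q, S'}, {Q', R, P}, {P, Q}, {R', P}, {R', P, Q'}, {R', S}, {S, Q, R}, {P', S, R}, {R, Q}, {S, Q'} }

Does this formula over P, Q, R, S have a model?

Yes, satisfiable

Branch on S: set S = 1.
The clause (Q) is unit, so Q = 1.
Branch on R: set R = 1.
The clause (P) is unit, so P = 1.
This assignment satisfies each clause.
A satisfying assignment: P: 1, Q: 1, R: 1, S: 1.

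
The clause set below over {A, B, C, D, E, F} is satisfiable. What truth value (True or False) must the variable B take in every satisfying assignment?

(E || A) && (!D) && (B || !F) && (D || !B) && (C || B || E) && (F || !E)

False

Suppose B = true.
(!D) alone gives D = false.
But (D) is also a unit clause — contradiction.
So every satisfying assignment has B = False.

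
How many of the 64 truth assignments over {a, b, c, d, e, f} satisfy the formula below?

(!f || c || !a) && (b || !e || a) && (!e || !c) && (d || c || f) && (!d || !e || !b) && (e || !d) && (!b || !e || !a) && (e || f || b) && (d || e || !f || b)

There are 2^6 = 64 truth assignments over (a, b, c, d, e, f).
Split on e. With e = true, the clauses containing e are satisfied and !e drops from the rest; 2 of the 2^5 = 32 assignments to the other variables satisfy what remains.
With e = false, by the same count on the reduced clause set, 5 assignments work.
(One model: a=F, b=T, c=F, d=F, e=F, f=T.)
Total: 2 + 5 = 7.

7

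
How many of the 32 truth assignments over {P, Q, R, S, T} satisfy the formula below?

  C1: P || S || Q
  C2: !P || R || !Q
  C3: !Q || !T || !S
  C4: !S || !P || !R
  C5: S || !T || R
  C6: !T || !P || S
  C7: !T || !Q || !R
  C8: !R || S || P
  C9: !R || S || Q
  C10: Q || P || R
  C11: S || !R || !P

8

There are 2^5 = 32 truth assignments over (P, Q, R, S, T).
Split on P. With P = true, the clauses containing P are satisfied and !P drops from the rest; 3 of the 2^4 = 16 assignments to the other variables satisfy what remains.
With P = false, by the same count on the reduced clause set, 5 assignments work.
Total: 3 + 5 = 8.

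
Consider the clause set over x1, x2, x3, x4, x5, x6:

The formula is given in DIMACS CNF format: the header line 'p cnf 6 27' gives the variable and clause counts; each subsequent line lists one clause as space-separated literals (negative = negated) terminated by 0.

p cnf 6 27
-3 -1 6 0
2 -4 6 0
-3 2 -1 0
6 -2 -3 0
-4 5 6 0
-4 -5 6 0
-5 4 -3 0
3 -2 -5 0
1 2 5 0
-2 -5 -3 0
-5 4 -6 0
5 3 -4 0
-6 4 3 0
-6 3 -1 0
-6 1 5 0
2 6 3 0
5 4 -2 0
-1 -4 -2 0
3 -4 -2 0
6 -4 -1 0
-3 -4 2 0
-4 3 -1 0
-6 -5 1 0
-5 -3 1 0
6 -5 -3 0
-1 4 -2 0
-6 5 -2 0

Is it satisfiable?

Case x3 = False:
Case x2 = False:
Unit clause (x6) forces x6 = True.
Unit clause (x4) forces x4 = True.
Unit clause (x5) forces x5 = True.
Unit clause (¬x1) forces x1 = False.
Now (x1) is unsatisfied and unit — conflict.
So x2 must be the other value — set x2 = True.
Unit clause (¬x5) forces x5 = False.
Unit clause (¬x4) forces x4 = False.
Now (x4) is unsatisfied and unit — conflict.
Either choice for x2 ends in contradiction.
So x3 must be the other value — set x3 = True.
Case x1 = False:
Unit clause (¬x5) forces x5 = False.
Unit clause (x2) forces x2 = True.
Unit clause (x6) forces x6 = True.
Now (¬x6) is unsatisfied and unit — conflict.
So x1 must be the other value — set x1 = True.
Unit clause (x6) forces x6 = True.
Unit clause (x2) forces x2 = True.
Unit clause (¬x5) forces x5 = False.
Now (x5) is unsatisfied and unit — conflict.
Either choice for x1 ends in contradiction.
Either choice for x3 ends in contradiction.
No assignment satisfies every clause.

Unsatisfiable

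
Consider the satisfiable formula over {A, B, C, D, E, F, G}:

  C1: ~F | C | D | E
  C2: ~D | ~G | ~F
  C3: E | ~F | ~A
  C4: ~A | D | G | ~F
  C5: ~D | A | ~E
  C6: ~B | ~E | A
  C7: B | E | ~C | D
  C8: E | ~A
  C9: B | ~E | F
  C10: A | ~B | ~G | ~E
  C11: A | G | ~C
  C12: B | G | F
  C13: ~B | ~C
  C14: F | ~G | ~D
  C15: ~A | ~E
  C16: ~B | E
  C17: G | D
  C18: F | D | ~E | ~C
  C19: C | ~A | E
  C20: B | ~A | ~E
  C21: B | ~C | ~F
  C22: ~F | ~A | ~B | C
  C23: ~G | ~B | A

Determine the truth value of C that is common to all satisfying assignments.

Suppose C = 1.
The clause (~B) is unit, so B = 0.
The clause (~F) is unit, so F = 0.
The clause (~E) is unit, so E = 0.
The clause (D) is unit, so D = 1.
The clause (~A) is unit, so A = 0.
The clause (G) is unit, so G = 1.
But (~G) is also a unit clause — contradiction.
So every satisfying assignment has C = False.

False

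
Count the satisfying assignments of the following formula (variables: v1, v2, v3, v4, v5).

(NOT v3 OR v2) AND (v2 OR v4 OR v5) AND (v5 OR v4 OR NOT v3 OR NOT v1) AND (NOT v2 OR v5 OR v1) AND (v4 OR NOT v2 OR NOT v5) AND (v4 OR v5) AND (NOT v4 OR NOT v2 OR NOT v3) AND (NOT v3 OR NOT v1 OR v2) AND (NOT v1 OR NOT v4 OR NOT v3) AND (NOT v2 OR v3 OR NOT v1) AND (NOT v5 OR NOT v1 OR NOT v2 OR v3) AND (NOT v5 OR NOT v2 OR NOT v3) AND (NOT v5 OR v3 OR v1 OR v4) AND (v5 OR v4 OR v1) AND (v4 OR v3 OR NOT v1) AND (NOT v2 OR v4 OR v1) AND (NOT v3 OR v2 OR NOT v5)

There are 2^5 = 32 truth assignments over (v1, v2, v3, v4, v5).
Split on v4. With v4 = true, the clauses containing v4 are satisfied and NOT v4 drops from the rest; 5 of the 2^4 = 16 assignments to the other variables satisfy what remains.
With v4 = false, by the same count on the reduced clause set, 0 assignments work.
(One model: v1=F, v2=F, v3=F, v4=T, v5=F.)
Total: 5 + 0 = 5.

5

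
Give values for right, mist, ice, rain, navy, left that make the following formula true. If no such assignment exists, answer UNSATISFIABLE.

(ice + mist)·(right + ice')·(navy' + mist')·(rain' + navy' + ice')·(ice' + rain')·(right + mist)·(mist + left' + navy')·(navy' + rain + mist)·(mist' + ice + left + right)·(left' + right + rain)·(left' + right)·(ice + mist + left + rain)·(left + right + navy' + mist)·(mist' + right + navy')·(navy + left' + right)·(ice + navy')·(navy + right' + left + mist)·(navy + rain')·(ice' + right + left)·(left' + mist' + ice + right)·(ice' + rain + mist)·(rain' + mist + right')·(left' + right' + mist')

Case ice = 0:
(mist) alone gives mist = 1.
(navy') alone gives navy = 0.
(rain') alone gives rain = 0.
Case left = 0:
(right) alone gives right = 1.
All clauses are satisfied.

right ↦ 1; mist ↦ 1; ice ↦ 0; rain ↦ 0; navy ↦ 0; left ↦ 0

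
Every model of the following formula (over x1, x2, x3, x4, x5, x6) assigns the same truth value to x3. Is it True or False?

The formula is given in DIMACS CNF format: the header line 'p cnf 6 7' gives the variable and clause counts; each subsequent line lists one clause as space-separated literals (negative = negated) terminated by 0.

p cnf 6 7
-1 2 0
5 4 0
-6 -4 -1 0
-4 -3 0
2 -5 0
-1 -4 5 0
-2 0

Suppose x3 = True.
From the singleton clause (¬x4), x4 = False.
From the singleton clause (x5), x5 = True.
From the singleton clause (x2), x2 = True.
That conflicts with the unit clause (¬x2).
So every satisfying assignment has x3 = False.

False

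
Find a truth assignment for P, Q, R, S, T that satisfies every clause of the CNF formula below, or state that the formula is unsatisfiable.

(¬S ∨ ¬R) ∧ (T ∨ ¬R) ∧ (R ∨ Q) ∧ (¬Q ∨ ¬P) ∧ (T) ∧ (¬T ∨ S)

(T) alone gives T = True.
(S) alone gives S = True.
(¬R) alone gives R = False.
(Q) alone gives Q = True.
(¬P) alone gives P = False.
Every clause now holds.

P: False; Q: True; R: False; S: True; T: True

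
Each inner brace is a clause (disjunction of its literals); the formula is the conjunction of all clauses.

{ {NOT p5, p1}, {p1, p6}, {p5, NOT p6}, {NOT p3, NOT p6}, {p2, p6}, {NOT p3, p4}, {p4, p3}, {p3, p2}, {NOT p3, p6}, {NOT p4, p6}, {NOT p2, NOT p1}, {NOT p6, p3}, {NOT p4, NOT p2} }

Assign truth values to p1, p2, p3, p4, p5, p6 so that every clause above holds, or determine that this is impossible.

Try p5 = false.
Unit clause (NOT p6) forces p6 = false.
Unit clause (p1) forces p1 = true.
Unit clause (p2) forces p2 = true.
Now (NOT p2) is unsatisfied and unit — conflict.
So p5 must be the other value — set p5 = true.
Unit clause (p1) forces p1 = true.
Unit clause (NOT p2) forces p2 = false.
Unit clause (p6) forces p6 = true.
Unit clause (NOT p3) forces p3 = false.
Now (p3) is unsatisfied and unit — conflict.
Neither p5 = true nor p5 = false works.

UNSATISFIABLE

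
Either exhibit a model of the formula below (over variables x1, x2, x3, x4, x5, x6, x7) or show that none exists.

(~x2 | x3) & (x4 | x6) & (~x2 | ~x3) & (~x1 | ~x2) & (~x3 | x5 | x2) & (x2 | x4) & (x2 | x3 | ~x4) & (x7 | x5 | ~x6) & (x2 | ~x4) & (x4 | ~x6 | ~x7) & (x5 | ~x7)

UNSATISFIABLE

Suppose x2 = 0.
From the singleton clause (x4), x4 = 1.
Now (~x4) is unsatisfied and unit — conflict.
That branch fails; take x2 = 1 instead.
From the singleton clause (x3), x3 = 1.
Now (~x3) is unsatisfied and unit — conflict.
Both values of x2 lead to a conflict.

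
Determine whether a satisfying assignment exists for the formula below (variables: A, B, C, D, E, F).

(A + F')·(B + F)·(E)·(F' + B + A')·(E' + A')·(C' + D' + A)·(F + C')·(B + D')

Satisfiable

The clause (E) is unit, so E = 1.
The clause (A') is unit, so A = 0.
The clause (F') is unit, so F = 0.
The clause (B) is unit, so B = 1.
The clause (C') is unit, so C = 0.
All clauses hold; D can take either value.
A satisfying assignment: A ↦ 0, B ↦ 1, C ↦ 0, D ↦ 0, E ↦ 1, F ↦ 0.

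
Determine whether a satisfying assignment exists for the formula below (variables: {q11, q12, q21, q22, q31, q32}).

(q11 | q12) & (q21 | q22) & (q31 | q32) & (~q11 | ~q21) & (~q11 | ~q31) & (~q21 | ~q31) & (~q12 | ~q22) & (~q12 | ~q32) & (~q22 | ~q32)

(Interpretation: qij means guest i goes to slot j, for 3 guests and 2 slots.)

Unsatisfiable

Suppose q11 = 1.
(~q21) alone gives q21 = 0.
(q22) alone gives q22 = 1.
(~q31) alone gives q31 = 0.
(q32) alone gives q32 = 1.
Now (~q32) is unsatisfied and unit — conflict.
That branch fails; take q11 = 0 instead.
(q12) alone gives q12 = 1.
(~q22) alone gives q22 = 0.
(q21) alone gives q21 = 1.
(~q31) alone gives q31 = 0.
(q32) alone gives q32 = 1.
Now (~q32) is unsatisfied and unit — conflict.
Both values of q11 lead to a conflict.
No assignment satisfies every clause.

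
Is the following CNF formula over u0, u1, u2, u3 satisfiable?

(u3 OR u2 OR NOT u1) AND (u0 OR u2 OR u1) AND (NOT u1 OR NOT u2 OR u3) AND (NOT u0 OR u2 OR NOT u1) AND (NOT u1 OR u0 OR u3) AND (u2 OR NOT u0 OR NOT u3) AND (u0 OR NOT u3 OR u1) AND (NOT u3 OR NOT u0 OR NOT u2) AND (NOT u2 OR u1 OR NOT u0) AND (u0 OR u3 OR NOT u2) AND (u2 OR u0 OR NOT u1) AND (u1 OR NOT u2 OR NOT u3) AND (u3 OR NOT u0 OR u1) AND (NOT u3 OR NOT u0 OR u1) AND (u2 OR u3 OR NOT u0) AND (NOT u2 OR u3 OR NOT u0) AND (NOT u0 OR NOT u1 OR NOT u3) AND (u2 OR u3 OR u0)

Yes

Suppose u3 = true.
Suppose u2 = true.
(NOT u0) alone gives u0 = false.
(u1) alone gives u1 = true.
This assignment satisfies each clause.
A satisfying assignment: u0 ↦ false,  u1 ↦ true,  u2 ↦ true,  u3 ↦ true.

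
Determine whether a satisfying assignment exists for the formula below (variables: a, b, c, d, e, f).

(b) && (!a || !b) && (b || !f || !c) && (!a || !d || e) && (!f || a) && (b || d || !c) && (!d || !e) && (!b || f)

No, unsatisfiable

From the singleton clause (b), b = true.
From the singleton clause (!a), a = false.
From the singleton clause (!f), f = false.
That conflicts with the unit clause (f).
No assignment satisfies every clause.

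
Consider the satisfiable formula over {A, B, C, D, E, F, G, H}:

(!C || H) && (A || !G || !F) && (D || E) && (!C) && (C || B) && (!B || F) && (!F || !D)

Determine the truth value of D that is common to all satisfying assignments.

False

Suppose D = true.
From the singleton clause (!C), C = false.
From the singleton clause (B), B = true.
From the singleton clause (F), F = true.
But (!F) is also a unit clause — contradiction.
So every satisfying assignment has D = False.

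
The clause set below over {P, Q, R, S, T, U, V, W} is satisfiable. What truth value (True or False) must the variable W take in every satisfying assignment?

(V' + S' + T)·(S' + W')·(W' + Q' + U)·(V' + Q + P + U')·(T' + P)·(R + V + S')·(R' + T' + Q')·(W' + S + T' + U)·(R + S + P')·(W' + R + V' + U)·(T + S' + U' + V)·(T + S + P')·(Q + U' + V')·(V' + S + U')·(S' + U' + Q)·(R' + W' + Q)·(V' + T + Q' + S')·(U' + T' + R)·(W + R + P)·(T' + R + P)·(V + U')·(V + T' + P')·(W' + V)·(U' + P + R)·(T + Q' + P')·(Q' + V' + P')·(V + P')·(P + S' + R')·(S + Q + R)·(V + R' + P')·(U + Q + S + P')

Suppose W = 1.
The clause (S') is unit, so S = 0.
The clause (V) is unit, so V = 1.
The clause (U') is unit, so U = 0.
The clause (Q') is unit, so Q = 0.
The clause (T') is unit, so T = 0.
The clause (R) is unit, so R = 1.
Now (R') is unsatisfied and unit — conflict.
So every satisfying assignment has W = False.

False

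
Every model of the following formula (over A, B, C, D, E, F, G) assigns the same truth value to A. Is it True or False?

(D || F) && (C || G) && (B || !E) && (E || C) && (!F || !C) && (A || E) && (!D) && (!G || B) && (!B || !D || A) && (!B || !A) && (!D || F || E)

False

Suppose A = true.
Unit clause (!D) forces D = false.
Unit clause (F) forces F = true.
Unit clause (!C) forces C = false.
Unit clause (G) forces G = true.
Unit clause (E) forces E = true.
Unit clause (B) forces B = true.
Now (!B) is unsatisfied and unit — conflict.
So every satisfying assignment has A = False.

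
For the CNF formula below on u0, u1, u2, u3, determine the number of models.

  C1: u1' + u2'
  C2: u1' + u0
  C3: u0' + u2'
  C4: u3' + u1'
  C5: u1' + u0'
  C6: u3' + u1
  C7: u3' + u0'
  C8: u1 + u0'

There are 2^4 = 16 truth assignments over (u0, u1, u2, u3).
Check each against the 8 clauses (columns in the order u0, u1, u2, u3):
  F F F F  ✓ satisfies all
  F F F T  ✗ fails (u3' + u1)
  F F T F  ✓ satisfies all
  F F T T  ✗ fails (u3' + u1)
  F T F F  ✗ fails (u1' + u0)
  F T F T  ✗ fails (u1' + u0)
  F T T F  ✗ fails (u1' + u2')
  F T T T  ✗ fails (u1' + u2')
  T F F F  ✗ fails (u1 + u0')
  T F F T  ✗ fails (u3' + u1)
  T F T F  ✗ fails (u0' + u2')
  T F T T  ✗ fails (u0' + u2')
  T T F F  ✗ fails (u1' + u0')
  T T F T  ✗ fails (u3' + u1')
  T T T F  ✗ fails (u1' + u2')
  T T T T  ✗ fails (u1' + u2')
2 of the 16 rows are models.

2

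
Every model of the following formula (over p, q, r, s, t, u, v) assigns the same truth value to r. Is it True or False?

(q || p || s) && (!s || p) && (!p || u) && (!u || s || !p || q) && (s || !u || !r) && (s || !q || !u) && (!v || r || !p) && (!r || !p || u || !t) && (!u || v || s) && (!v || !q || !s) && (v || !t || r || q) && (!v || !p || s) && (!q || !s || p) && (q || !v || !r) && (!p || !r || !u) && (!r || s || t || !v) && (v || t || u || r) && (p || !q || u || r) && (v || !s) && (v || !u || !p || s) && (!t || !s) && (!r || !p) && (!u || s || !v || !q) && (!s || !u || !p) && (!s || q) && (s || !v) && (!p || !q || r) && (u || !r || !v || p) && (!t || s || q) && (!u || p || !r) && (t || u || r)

True

Suppose r = false.
Branch on s: set s = false.
From the singleton clause (!v), v = false.
From the singleton clause (!u), u = false.
From the singleton clause (!p), p = false.
From the singleton clause (q), q = true.
That conflicts with the unit clause (!q).
Undo s and try s = true.
From the singleton clause (p), p = true.
From the singleton clause (u), u = true.
That conflicts with the unit clause (!u).
Both values of s lead to a conflict.
So every satisfying assignment has r = True.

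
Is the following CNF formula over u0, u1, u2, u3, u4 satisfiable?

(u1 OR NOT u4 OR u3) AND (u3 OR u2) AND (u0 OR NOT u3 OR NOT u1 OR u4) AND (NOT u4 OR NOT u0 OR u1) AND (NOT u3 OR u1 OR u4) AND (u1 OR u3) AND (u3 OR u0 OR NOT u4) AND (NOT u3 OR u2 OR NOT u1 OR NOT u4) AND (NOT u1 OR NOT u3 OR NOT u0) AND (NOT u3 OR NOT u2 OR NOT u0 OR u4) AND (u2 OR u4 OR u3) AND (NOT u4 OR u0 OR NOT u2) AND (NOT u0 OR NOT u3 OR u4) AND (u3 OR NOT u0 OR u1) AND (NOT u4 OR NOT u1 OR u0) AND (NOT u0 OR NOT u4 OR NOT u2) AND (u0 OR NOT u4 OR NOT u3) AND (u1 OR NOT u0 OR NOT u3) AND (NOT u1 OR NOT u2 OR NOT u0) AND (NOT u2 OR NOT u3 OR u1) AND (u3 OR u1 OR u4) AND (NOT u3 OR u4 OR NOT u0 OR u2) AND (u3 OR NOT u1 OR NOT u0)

Suppose u3 = false.
(u2) alone gives u2 = true.
(u1) alone gives u1 = true.
(NOT u0) alone gives u0 = false.
(NOT u4) alone gives u4 = false.
This assignment satisfies each clause.
A satisfying assignment: u0: false,  u1: true,  u2: true,  u3: false,  u4: false.

Yes, satisfiable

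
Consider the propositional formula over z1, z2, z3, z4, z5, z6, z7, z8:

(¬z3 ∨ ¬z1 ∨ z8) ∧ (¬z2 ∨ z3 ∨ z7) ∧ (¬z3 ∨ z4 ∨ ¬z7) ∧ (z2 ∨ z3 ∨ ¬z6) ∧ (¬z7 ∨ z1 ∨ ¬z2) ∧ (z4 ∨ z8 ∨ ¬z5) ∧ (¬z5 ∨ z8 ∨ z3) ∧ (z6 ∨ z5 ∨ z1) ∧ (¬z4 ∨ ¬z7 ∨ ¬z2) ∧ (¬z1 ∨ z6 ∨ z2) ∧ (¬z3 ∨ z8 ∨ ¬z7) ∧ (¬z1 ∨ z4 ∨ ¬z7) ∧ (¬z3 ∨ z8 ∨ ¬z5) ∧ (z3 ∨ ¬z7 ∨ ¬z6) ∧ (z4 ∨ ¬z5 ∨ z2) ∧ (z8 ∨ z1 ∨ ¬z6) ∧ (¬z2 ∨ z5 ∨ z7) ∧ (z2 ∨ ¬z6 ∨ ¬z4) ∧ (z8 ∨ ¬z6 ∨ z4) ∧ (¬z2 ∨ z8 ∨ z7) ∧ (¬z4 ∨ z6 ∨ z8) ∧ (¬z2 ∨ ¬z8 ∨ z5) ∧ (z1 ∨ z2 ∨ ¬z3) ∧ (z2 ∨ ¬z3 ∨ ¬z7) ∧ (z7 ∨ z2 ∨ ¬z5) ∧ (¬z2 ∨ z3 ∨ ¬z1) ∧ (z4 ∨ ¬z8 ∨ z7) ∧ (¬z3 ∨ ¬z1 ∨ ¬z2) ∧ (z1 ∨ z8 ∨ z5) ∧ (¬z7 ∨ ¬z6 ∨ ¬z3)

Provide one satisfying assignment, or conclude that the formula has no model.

Case z3 = False:
Case z2 = False:
Unit clause (¬z6) forces z6 = False.
Unit clause (¬z1) forces z1 = False.
Unit clause (z5) forces z5 = True.
Unit clause (z8) forces z8 = True.
Unit clause (z4) forces z4 = True.
Unit clause (z7) forces z7 = True.
This assignment satisfies each clause.

z1 ↦ False, z2 ↦ False, z3 ↦ False, z4 ↦ True, z5 ↦ True, z6 ↦ False, z7 ↦ True, z8 ↦ True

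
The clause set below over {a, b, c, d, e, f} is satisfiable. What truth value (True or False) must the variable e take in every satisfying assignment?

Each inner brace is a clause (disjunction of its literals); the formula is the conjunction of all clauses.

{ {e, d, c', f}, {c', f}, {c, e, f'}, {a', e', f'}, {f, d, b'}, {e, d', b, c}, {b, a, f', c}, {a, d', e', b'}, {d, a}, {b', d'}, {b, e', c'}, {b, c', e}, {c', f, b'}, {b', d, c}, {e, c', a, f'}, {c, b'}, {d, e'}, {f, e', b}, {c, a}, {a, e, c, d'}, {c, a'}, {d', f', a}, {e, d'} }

False

Suppose e = 1.
The clause (d) is unit, so d = 1.
The clause (b') is unit, so b = 0.
The clause (c') is unit, so c = 0.
The clause (f) is unit, so f = 1.
The clause (a') is unit, so a = 0.
Now (a) is unsatisfied and unit — conflict.
So every satisfying assignment has e = False.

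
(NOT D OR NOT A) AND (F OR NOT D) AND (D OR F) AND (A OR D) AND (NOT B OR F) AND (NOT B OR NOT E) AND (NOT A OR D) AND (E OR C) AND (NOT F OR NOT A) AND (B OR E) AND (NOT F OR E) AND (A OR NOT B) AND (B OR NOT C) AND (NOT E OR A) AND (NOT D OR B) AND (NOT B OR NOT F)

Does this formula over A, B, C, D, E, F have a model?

Case D = false:
(F) alone gives F = true.
(A) alone gives A = true.
But (NOT A) is also a unit clause — contradiction.
That branch fails; take D = true instead.
(NOT A) alone gives A = false.
(F) alone gives F = true.
(E) alone gives E = true.
But (NOT E) is also a unit clause — contradiction.
Neither D = true nor D = false works.
No assignment satisfies every clause.

No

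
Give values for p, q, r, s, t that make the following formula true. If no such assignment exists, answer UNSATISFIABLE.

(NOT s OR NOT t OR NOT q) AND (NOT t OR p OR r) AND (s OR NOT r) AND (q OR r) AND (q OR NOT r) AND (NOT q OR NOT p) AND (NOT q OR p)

Branch on s: set s = true.
Branch on t: set t = false.
Branch on q: set q = true.
(NOT p) alone gives p = false.
That conflicts with the unit clause (p).
That branch fails; take q = false instead.
(r) alone gives r = true.
That conflicts with the unit clause (NOT r).
Neither q = true nor q = false works.
That branch fails; take t = true instead.
(NOT q) alone gives q = false.
(r) alone gives r = true.
That conflicts with the unit clause (NOT r).
Neither t = true nor t = false works.
That branch fails; take s = false instead.
(NOT r) alone gives r = false.
(q) alone gives q = true.
(NOT p) alone gives p = false.
That conflicts with the unit clause (p).
Neither s = true nor s = false works.

UNSATISFIABLE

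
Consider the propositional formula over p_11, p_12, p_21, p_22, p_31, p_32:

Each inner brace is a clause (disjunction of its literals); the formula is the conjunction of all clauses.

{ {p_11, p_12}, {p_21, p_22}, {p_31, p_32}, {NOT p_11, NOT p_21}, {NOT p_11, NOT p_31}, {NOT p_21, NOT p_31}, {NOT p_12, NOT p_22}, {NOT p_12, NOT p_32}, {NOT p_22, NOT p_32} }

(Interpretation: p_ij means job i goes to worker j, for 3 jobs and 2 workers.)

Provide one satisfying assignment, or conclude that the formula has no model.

UNSATISFIABLE

Branch on p_11: set p_11 = true.
Unit clause (NOT p_21) forces p_21 = false.
Unit clause (p_22) forces p_22 = true.
Unit clause (NOT p_31) forces p_31 = false.
Unit clause (p_32) forces p_32 = true.
That conflicts with the unit clause (NOT p_32).
That branch fails; take p_11 = false instead.
Unit clause (p_12) forces p_12 = true.
Unit clause (NOT p_22) forces p_22 = false.
Unit clause (p_21) forces p_21 = true.
Unit clause (NOT p_31) forces p_31 = false.
Unit clause (p_32) forces p_32 = true.
That conflicts with the unit clause (NOT p_32).
Neither p_11 = true nor p_11 = false works.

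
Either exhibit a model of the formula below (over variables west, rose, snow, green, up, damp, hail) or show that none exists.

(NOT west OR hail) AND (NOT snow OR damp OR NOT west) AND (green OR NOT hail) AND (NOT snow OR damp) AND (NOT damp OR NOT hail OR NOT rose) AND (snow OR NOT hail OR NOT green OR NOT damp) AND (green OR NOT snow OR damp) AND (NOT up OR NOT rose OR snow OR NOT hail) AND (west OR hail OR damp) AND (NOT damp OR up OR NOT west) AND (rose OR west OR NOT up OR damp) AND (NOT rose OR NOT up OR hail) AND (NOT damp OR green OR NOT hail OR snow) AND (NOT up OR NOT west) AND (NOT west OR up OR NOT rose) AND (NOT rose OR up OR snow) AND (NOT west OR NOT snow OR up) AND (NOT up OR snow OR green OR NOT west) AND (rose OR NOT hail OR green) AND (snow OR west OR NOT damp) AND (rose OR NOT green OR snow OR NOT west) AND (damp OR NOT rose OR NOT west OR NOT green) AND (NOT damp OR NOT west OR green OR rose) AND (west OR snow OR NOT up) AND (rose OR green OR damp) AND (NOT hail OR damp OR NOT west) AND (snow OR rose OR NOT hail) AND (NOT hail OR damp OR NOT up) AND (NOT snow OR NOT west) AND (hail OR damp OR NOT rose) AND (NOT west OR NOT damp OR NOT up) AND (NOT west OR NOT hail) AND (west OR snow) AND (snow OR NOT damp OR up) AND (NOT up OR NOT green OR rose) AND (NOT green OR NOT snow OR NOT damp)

Branch on west: set west = false.
The clause (snow) is unit, so snow = true.
The clause (damp) is unit, so damp = true.
The clause (NOT green) is unit, so green = false.
The clause (NOT hail) is unit, so hail = false.
Branch on rose: set rose = false.
All clauses hold; up can take either value.

west=false, rose=false, snow=true, green=false, up=true, damp=true, hail=false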